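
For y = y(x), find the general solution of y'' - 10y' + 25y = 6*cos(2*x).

Characteristic equation r² - 10r + 25 = 0 has discriminant (-10)² - 4·(25) = 0, so r = 5 is a repeated root.
Hence y_h = (C1 + C2*x)*exp(5*x).
Try y_p = A*cos(2*x) + B*sin(2*x). Substituting and equating the coefficients of cos(2x) and sin(2x) gives A = 126/841, B = -120/841, so y_p = -120*sin(2*x)/841 + 126*cos(2*x)/841.

y = -120*sin(2*x)/841 + 126*cos(2*x)/841 + C1*exp(5*x) + C2*x*exp(5*x)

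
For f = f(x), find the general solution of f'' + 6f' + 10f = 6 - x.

f = 33/50 - x/10 + C1*cos(x)*exp(-3*x) + C2*exp(-3*x)*sin(x)

Characteristic equation r² + 6r + 10 = 0 has discriminant (6)² - 4·(10) = -4 < 0, so r = -3 ± i.
Hence f_h = C1*cos(x)*exp(-3*x) + C2*exp(-3*x)*sin(x).
For the particular solution try f_p = A0 + A1*x. Substituting and matching coefficients of each power of x gives A0 = 33/50, A1 = -1/10, so f_p = 33/50 - x/10.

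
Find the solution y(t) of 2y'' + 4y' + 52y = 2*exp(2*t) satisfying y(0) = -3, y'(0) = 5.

y = exp(2*t)/34 - 103*cos(5*t)*exp(-t)/34 + 13*exp(-t)*sin(5*t)/34

Divide through by 2: y'' + 2y' + 26y = exp(2*t).
Characteristic equation r² + 2r + 26 = 0 has discriminant (2)² - 4·(26) = -100 < 0, so r = -1 ± 5i.
Hence y_h = C1*cos(5*t)*exp(-t) + C2*exp(-t)*sin(5*t).
Try y_p = A*exp(2*t). Substituting into the equation and dividing by exp(2*t) gives A = 1/34, so y_p = exp(2*t)/34.
General solution: y = exp(2*t)/34 + C1*cos(5*t)*exp(-t) + C2*exp(-t)*sin(5*t).
Apply the initial conditions: y(0) = 1/34 + C1 = -3 and y'(0) = 1/17 - C1 + 5*C2 = 5. Solving gives C1 = -103/34, C2 = 13/34.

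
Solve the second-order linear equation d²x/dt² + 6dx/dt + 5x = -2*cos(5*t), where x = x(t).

Characteristic equation r² + 6r + 5 = 0 factors as (r + 5)(r + 1) = 0, so r = -5, -1.
Hence x_h = C1*exp(-5*t) + C2*exp(-t).
Try x_p = A*cos(5*t) + B*sin(5*t). Substituting and equating the coefficients of cos(5t) and sin(5t) gives A = 2/65, B = -3/65, so x_p = -3*sin(5*t)/65 + 2*cos(5*t)/65.

x = -3*sin(5*t)/65 + 2*cos(5*t)/65 + C1*exp(-5*t) + C2*exp(-t)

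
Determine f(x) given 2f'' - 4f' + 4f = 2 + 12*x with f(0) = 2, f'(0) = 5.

Divide through by 2: f'' - 2f' + 2f = 1 + 6*x.
Characteristic equation r² - 2r + 2 = 0 has discriminant (-2)² - 4·(2) = -4 < 0, so r = 1 ± i.
Hence f_h = C1*cos(x)*exp(x) + C2*exp(x)*sin(x).
For the particular solution try f_p = A0 + A1*x. Substituting and matching coefficients of each power of x gives A0 = 7/2, A1 = 3, so f_p = 7/2 + 3*x.
General solution: f = 7/2 + 3*x + C1*cos(x)*exp(x) + C2*exp(x)*sin(x).
Apply the initial conditions: f(0) = 7/2 + C1 = 2 and f'(0) = 3 + C1 + C2 = 5. Solving gives C1 = -3/2, C2 = 7/2.

f = 7/2 + 3*x - 3*cos(x)*exp(x)/2 + 7*exp(x)*sin(x)/2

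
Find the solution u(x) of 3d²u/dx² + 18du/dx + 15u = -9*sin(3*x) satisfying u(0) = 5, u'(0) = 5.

Divide through by 3: u'' + 6u' + 5u = -3*sin(3*x).
Characteristic equation r² + 6r + 5 = 0 factors as (r + 1)(r + 5) = 0, so r = -1, -5.
Hence u_h = C1*exp(-x) + C2*exp(-5*x).
Try u_p = A*cos(3*x) + B*sin(3*x). Substituting and equating the coefficients of cos(3x) and sin(3x) gives A = 27/170, B = 3/85, so u_p = 3*sin(3*x)/85 + 27*cos(3*x)/170.
General solution: u = 3*sin(3*x)/85 + 27*cos(3*x)/170 + C1*exp(-x) + C2*exp(-5*x).
Apply the initial conditions: u(0) = 27/170 + C1 + C2 = 5 and u'(0) = 9/85 - C1 - 5*C2 = 5. Solving gives C1 = 291/40, C2 = -331/136.

u = -331*exp(-5*x)/136 + 3*sin(3*x)/85 + 27*cos(3*x)/170 + 291*exp(-x)/40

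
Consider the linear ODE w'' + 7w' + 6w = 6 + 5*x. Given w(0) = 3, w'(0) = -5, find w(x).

w = 1/36 + 5*x/6 + 12*exp(-x)/5 + 103*exp(-6*x)/180

Characteristic equation r² + 7r + 6 = 0 factors as (r + 6)(r + 1) = 0, so r = -6, -1.
Hence w_h = C1*exp(-6*x) + C2*exp(-x).
For the particular solution try w_p = A0 + A1*x. Substituting and matching coefficients of each power of x gives A0 = 1/36, A1 = 5/6, so w_p = 1/36 + 5*x/6.
General solution: w = 1/36 + 5*x/6 + C1*exp(-6*x) + C2*exp(-x).
Apply the initial conditions: w(0) = 1/36 + C1 + C2 = 3 and w'(0) = 5/6 - C2 - 6*C1 = -5. Solving gives C1 = 103/180, C2 = 12/5.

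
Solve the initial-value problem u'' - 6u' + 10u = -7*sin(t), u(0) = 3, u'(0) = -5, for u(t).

Characteristic equation r² - 6r + 10 = 0 has discriminant (-6)² - 4·(10) = -4 < 0, so r = 3 ± i.
Hence u_h = C1*cos(t)*exp(3*t) + C2*exp(3*t)*sin(t).
Try u_p = A*cos(t) + B*sin(t). Substituting and equating the coefficients of cos(t) and sin(t) gives A = -14/39, B = -7/13, so u_p = -14*cos(t)/39 - 7*sin(t)/13.
General solution: u = -14*cos(t)/39 - 7*sin(t)/13 + C1*cos(t)*exp(3*t) + C2*exp(3*t)*sin(t).
Apply the initial conditions: u(0) = -14/39 + C1 = 3 and u'(0) = -7/13 + C2 + 3*C1 = -5. Solving gives C1 = 131/39, C2 = -189/13.

u = -14*cos(t)/39 - 7*sin(t)/13 - 189*exp(3*t)*sin(t)/13 + 131*cos(t)*exp(3*t)/39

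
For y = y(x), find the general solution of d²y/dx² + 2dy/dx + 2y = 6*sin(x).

Characteristic equation r² + 2r + 2 = 0 has discriminant (2)² - 4·(2) = -4 < 0, so r = -1 ± i.
Hence y_h = C1*cos(x)*exp(-x) + C2*exp(-x)*sin(x).
Try y_p = A*cos(x) + B*sin(x). Substituting and equating the coefficients of cos(x) and sin(x) gives A = -12/5, B = 6/5, so y_p = -12*cos(x)/5 + 6*sin(x)/5.

y = -12*cos(x)/5 + 6*sin(x)/5 + C1*cos(x)*exp(-x) + C2*exp(-x)*sin(x)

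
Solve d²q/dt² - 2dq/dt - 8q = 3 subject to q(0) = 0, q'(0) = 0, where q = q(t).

q = -3/8 + exp(-2*t)/4 + exp(4*t)/8

Characteristic equation r² - 2r - 8 = 0 factors as (r - 4)(r + 2) = 0, so r = 4, -2.
Hence q_h = C1*exp(4*t) + C2*exp(-2*t).
For the particular solution try q_p = A0. Substituting and matching coefficients of each power of t gives A0 = -3/8, so q_p = -3/8.
General solution: q = -3/8 + C1*exp(4*t) + C2*exp(-2*t).
Apply the initial conditions: q(0) = -3/8 + C1 + C2 = 0 and q'(0) = -2*C2 + 4*C1 = 0. Solving gives C1 = 1/8, C2 = 1/4.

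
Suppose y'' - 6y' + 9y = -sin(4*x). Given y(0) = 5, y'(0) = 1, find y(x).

Characteristic equation r² - 6r + 9 = 0 has discriminant (-6)² - 4·(9) = 0, so r = 3 is a repeated root.
Hence y_h = (C1 + C2*x)*exp(3*x).
Try y_p = A*cos(4*x) + B*sin(4*x). Substituting and equating the coefficients of cos(4x) and sin(4x) gives A = -24/625, B = 7/625, so y_p = -24*cos(4*x)/625 + 7*sin(4*x)/625.
General solution: y = -24*cos(4*x)/625 + 7*sin(4*x)/625 + C1*exp(3*x) + C2*x*exp(3*x).
Apply the initial conditions: y(0) = -24/625 + C1 = 5 and y'(0) = 28/625 + C2 + 3*C1 = 1. Solving gives C1 = 3149/625, C2 = -354/25.

y = -24*cos(4*x)/625 + 7*sin(4*x)/625 + 3149*exp(3*x)/625 - 354*x*exp(3*x)/25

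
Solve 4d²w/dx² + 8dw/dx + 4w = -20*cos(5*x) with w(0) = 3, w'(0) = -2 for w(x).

Divide through by 4: w'' + 2w' + w = -5*cos(5*x).
Characteristic equation r² + 2r + 1 = 0 has discriminant (2)² - 4·(1) = 0, so r = -1 is a repeated root.
Hence w_h = (C1 + C2*x)*exp(-x).
Try w_p = A*cos(5*x) + B*sin(5*x). Substituting and equating the coefficients of cos(5x) and sin(5x) gives A = 30/169, B = -25/338, so w_p = -25*sin(5*x)/338 + 30*cos(5*x)/169.
General solution: w = -25*sin(5*x)/338 + 30*cos(5*x)/169 + C1*exp(-x) + C2*x*exp(-x).
Apply the initial conditions: w(0) = 30/169 + C1 = 3 and w'(0) = -125/338 + C2 - C1 = -2. Solving gives C1 = 477/169, C2 = 31/26.

w = -25*sin(5*x)/338 + 30*cos(5*x)/169 + 477*exp(-x)/169 + 31*x*exp(-x)/26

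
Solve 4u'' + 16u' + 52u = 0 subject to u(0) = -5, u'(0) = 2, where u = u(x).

u = -5*cos(3*x)*exp(-2*x) - 8*exp(-2*x)*sin(3*x)/3

Divide through by 4: u'' + 4u' + 13u = 0.
Characteristic equation r² + 4r + 13 = 0 has discriminant (4)² - 4·(13) = -36 < 0, so r = -2 ± 3i.
Hence u_h = C1*cos(3*x)*exp(-2*x) + C2*exp(-2*x)*sin(3*x).
Apply the initial conditions: u(0) = C1 = -5 and u'(0) = -2*C1 + 3*C2 = 2. Solving gives C1 = -5, C2 = -8/3.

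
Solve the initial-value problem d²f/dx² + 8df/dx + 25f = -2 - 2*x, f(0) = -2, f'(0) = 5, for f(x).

f = -34/625 - 2*x/25 - 1216*cos(3*x)*exp(-4*x)/625 - 563*exp(-4*x)*sin(3*x)/625

Characteristic equation r² + 8r + 25 = 0 has discriminant (8)² - 4·(25) = -36 < 0, so r = -4 ± 3i.
Hence f_h = C1*cos(3*x)*exp(-4*x) + C2*exp(-4*x)*sin(3*x).
For the particular solution try f_p = A0 + A1*x. Substituting and matching coefficients of each power of x gives A0 = -34/625, A1 = -2/25, so f_p = -34/625 - 2*x/25.
General solution: f = -34/625 - 2*x/25 + C1*cos(3*x)*exp(-4*x) + C2*exp(-4*x)*sin(3*x).
Apply the initial conditions: f(0) = -34/625 + C1 = -2 and f'(0) = -2/25 - 4*C1 + 3*C2 = 5. Solving gives C1 = -1216/625, C2 = -563/625.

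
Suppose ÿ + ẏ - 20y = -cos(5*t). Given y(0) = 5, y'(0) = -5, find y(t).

Characteristic equation r² + r - 20 = 0 factors as (r + 5)(r - 4) = 0, so r = -5, 4.
Hence y_h = C1*exp(-5*t) + C2*exp(4*t).
Try y_p = A*cos(5*t) + B*sin(5*t). Substituting and equating the coefficients of cos(5t) and sin(5t) gives A = 9/410, B = -1/410, so y_p = -sin(5*t)/410 + 9*cos(5*t)/410.
General solution: y = -sin(5*t)/410 + 9*cos(5*t)/410 + C1*exp(-5*t) + C2*exp(4*t).
Apply the initial conditions: y(0) = 9/410 + C1 + C2 = 5 and y'(0) = -1/82 - 5*C1 + 4*C2 = -5. Solving gives C1 = 83/30, C2 = 272/123.

y = -sin(5*t)/410 + 9*cos(5*t)/410 + 83*exp(-5*t)/30 + 272*exp(4*t)/123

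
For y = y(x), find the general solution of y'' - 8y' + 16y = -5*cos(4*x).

Characteristic equation r² - 8r + 16 = 0 has discriminant (-8)² - 4·(16) = 0, so r = 4 is a repeated root.
Hence y_h = (C1 + C2*x)*exp(4*x).
Try y_p = A*cos(4*x) + B*sin(4*x). Substituting and equating the coefficients of cos(4x) and sin(4x) gives A = 0, B = 5/32, so y_p = 5*sin(4*x)/32.

y = 5*sin(4*x)/32 + C1*exp(4*x) + C2*x*exp(4*x)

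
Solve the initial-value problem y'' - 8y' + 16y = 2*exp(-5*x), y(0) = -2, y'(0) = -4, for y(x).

y = -164*exp(4*x)/81 + 2*exp(-5*x)/81 + 38*x*exp(4*x)/9

Characteristic equation r² - 8r + 16 = 0 has discriminant (-8)² - 4·(16) = 0, so r = 4 is a repeated root.
Hence y_h = (C1 + C2*x)*exp(4*x).
Try y_p = A*exp(-5*x). Substituting into the equation and dividing by exp(-5*x) gives A = 2/81, so y_p = 2*exp(-5*x)/81.
General solution: y = 2*exp(-5*x)/81 + C1*exp(4*x) + C2*x*exp(4*x).
Apply the initial conditions: y(0) = 2/81 + C1 = -2 and y'(0) = -10/81 + C2 + 4*C1 = -4. Solving gives C1 = -164/81, C2 = 38/9.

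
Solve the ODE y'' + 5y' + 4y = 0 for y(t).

y = C1*exp(-4*t) + C2*exp(-t)

Characteristic equation r² + 5r + 4 = 0 factors as (r + 4)(r + 1) = 0, so r = -4, -1.
Hence y_h = C1*exp(-4*t) + C2*exp(-t).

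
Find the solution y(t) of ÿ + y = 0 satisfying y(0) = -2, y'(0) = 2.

y = -2*cos(t) + 2*sin(t)

Characteristic equation r² + 1 = 0 has discriminant (0)² - 4·(1) = -4 < 0, so r = ± i.
Hence y_h = C1*cos(t) + C2*sin(t).
Apply the initial conditions: y(0) = C1 = -2 and y'(0) = C2 = 2. Solving gives C1 = -2, C2 = 2.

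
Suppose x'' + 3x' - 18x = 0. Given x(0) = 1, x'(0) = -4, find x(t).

x = 2*exp(3*t)/9 + 7*exp(-6*t)/9

Characteristic equation r² + 3r - 18 = 0 factors as (r + 6)(r - 3) = 0, so r = -6, 3.
Hence x_h = C1*exp(-6*t) + C2*exp(3*t).
Apply the initial conditions: x(0) = C1 + C2 = 1 and x'(0) = -6*C1 + 3*C2 = -4. Solving gives C1 = 7/9, C2 = 2/9.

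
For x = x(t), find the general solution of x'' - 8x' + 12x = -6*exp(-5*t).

x = -6*exp(-5*t)/77 + C1*exp(2*t) + C2*exp(6*t)

Characteristic equation r² - 8r + 12 = 0 factors as (r - 2)(r - 6) = 0, so r = 2, 6.
Hence x_h = C1*exp(2*t) + C2*exp(6*t).
Try x_p = A*exp(-5*t). Substituting into the equation and dividing by exp(-5*t) gives A = -6/77, so x_p = -6*exp(-5*t)/77.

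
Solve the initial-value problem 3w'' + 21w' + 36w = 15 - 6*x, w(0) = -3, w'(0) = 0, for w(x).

Divide through by 3: w'' + 7w' + 12w = 5 - 2*x.
Characteristic equation r² + 7r + 12 = 0 factors as (r + 4)(r + 3) = 0, so r = -4, -3.
Hence w_h = C1*exp(-4*x) + C2*exp(-3*x).
For the particular solution try w_p = A0 + A1*x. Substituting and matching coefficients of each power of x gives A0 = 37/72, A1 = -1/6, so w_p = 37/72 - x/6.
General solution: w = 37/72 - x/6 + C1*exp(-4*x) + C2*exp(-3*x).
Apply the initial conditions: w(0) = 37/72 + C1 + C2 = -3 and w'(0) = -1/6 - 4*C1 - 3*C2 = 0. Solving gives C1 = 83/8, C2 = -125/9.

w = 37/72 - 125*exp(-3*x)/9 - x/6 + 83*exp(-4*x)/8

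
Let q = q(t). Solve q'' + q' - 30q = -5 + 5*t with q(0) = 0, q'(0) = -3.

q = 29/180 - 19*exp(5*t)/55 - t/6 + 73*exp(-6*t)/396

Characteristic equation r² + r - 30 = 0 factors as (r + 6)(r - 5) = 0, so r = -6, 5.
Hence q_h = C1*exp(-6*t) + C2*exp(5*t).
For the particular solution try q_p = A0 + A1*t. Substituting and matching coefficients of each power of t gives A0 = 29/180, A1 = -1/6, so q_p = 29/180 - t/6.
General solution: q = 29/180 - t/6 + C1*exp(-6*t) + C2*exp(5*t).
Apply the initial conditions: q(0) = 29/180 + C1 + C2 = 0 and q'(0) = -1/6 - 6*C1 + 5*C2 = -3. Solving gives C1 = 73/396, C2 = -19/55.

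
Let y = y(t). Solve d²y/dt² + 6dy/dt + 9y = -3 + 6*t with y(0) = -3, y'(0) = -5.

Characteristic equation r² + 6r + 9 = 0 has discriminant (6)² - 4·(9) = 0, so r = -3 is a repeated root.
Hence y_h = (C1 + C2*t)*exp(-3*t).
For the particular solution try y_p = A0 + A1*t. Substituting and matching coefficients of each power of t gives A0 = -7/9, A1 = 2/3, so y_p = -7/9 + 2*t/3.
General solution: y = -7/9 + 2*t/3 + C1*exp(-3*t) + C2*t*exp(-3*t).
Apply the initial conditions: y(0) = -7/9 + C1 = -3 and y'(0) = 2/3 + C2 - 3*C1 = -5. Solving gives C1 = -20/9, C2 = -37/3.

y = -7/9 - 20*exp(-3*t)/9 + 2*t/3 - 37*t*exp(-3*t)/3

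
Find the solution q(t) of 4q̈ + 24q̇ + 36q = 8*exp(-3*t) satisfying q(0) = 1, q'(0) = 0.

Divide through by 4: q'' + 6q' + 9q = 2*exp(-3*t).
Characteristic equation r² + 6r + 9 = 0 has discriminant (6)² - 4·(9) = 0, so r = -3 is a repeated root.
Hence q_h = (C1 + C2*t)*exp(-3*t).
Since exp(-3*t) solves the homogeneous equation (r = -3 is a root of multiplicity 2), multiply the trial by t^2. Try q_p = A*t^2*exp(-3*t). Substituting into the equation and dividing by exp(-3*t) gives A = 1, so q_p = t^2*exp(-3*t).
General solution: q = C1*exp(-3*t) + t^2*exp(-3*t) + C2*t*exp(-3*t).
Apply the initial conditions: q(0) = C1 = 1 and q'(0) = C2 - 3*C1 = 0. Solving gives C1 = 1, C2 = 3.

q = t**2*exp(-3*t) + 3*t*exp(-3*t) + exp(-3*t)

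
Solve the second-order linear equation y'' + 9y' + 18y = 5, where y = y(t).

Characteristic equation r² + 9r + 18 = 0 factors as (r + 3)(r + 6) = 0, so r = -3, -6.
Hence y_h = C1*exp(-3*t) + C2*exp(-6*t).
For the particular solution try y_p = A0. Substituting and matching coefficients of each power of t gives A0 = 5/18, so y_p = 5/18.

y = 5/18 + C1*exp(-3*t) + C2*exp(-6*t)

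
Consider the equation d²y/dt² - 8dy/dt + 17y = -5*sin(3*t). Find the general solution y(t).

Characteristic equation r² - 8r + 17 = 0 has discriminant (-8)² - 4·(17) = -4 < 0, so r = 4 ± i.
Hence y_h = C1*cos(t)*exp(4*t) + C2*exp(4*t)*sin(t).
Try y_p = A*cos(3*t) + B*sin(3*t). Substituting and equating the coefficients of cos(3t) and sin(3t) gives A = -3/16, B = -1/16, so y_p = -3*cos(3*t)/16 - sin(3*t)/16.

y = -3*cos(3*t)/16 - sin(3*t)/16 + C1*cos(t)*exp(4*t) + C2*exp(4*t)*sin(t)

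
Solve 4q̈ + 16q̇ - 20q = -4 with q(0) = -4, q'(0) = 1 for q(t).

Divide through by 4: q'' + 4q' - 5q = -1.
Characteristic equation r² + 4r - 5 = 0 factors as (r - 1)(r + 5) = 0, so r = 1, -5.
Hence q_h = C1*exp(t) + C2*exp(-5*t).
For the particular solution try q_p = A0. Substituting and matching coefficients of each power of t gives A0 = 1/5, so q_p = 1/5.
General solution: q = 1/5 + C1*exp(t) + C2*exp(-5*t).
Apply the initial conditions: q(0) = 1/5 + C1 + C2 = -4 and q'(0) = C1 - 5*C2 = 1. Solving gives C1 = -10/3, C2 = -13/15.

q = 1/5 - 13*exp(-5*t)/15 - 10*exp(t)/3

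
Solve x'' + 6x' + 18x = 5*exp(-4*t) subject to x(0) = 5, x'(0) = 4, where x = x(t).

Characteristic equation r² + 6r + 18 = 0 has discriminant (6)² - 4·(18) = -36 < 0, so r = -3 ± 3i.
Hence x_h = C1*cos(3*t)*exp(-3*t) + C2*exp(-3*t)*sin(3*t).
Try x_p = A*exp(-4*t). Substituting into the equation and dividing by exp(-4*t) gives A = 1/2, so x_p = exp(-4*t)/2.
General solution: x = exp(-4*t)/2 + C1*cos(3*t)*exp(-3*t) + C2*exp(-3*t)*sin(3*t).
Apply the initial conditions: x(0) = 1/2 + C1 = 5 and x'(0) = -2 - 3*C1 + 3*C2 = 4. Solving gives C1 = 9/2, C2 = 13/2.

x = exp(-4*t)/2 + 9*cos(3*t)*exp(-3*t)/2 + 13*exp(-3*t)*sin(3*t)/2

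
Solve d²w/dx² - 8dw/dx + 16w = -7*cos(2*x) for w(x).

Characteristic equation r² - 8r + 16 = 0 has discriminant (-8)² - 4·(16) = 0, so r = 4 is a repeated root.
Hence w_h = (C1 + C2*x)*exp(4*x).
Try w_p = A*cos(2*x) + B*sin(2*x). Substituting and equating the coefficients of cos(2x) and sin(2x) gives A = -21/100, B = 7/25, so w_p = -21*cos(2*x)/100 + 7*sin(2*x)/25.

w = -21*cos(2*x)/100 + 7*sin(2*x)/25 + C1*exp(4*x) + C2*x*exp(4*x)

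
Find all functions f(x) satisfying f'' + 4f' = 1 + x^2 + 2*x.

f = C2 + x**3/12 + 3*x**2/16 + 5*x/32 + C1*exp(-4*x)

Characteristic equation r² + 4r = 0 factors as (r + 4)r = 0, so r = -4, 0.
Hence f_h = C1*exp(-4*x) + C2.
Since 0 is a characteristic root (multiplicity 1), multiply the polynomial trial by x: try f_p = x*(A0 + A1*x + A2*x^2). Substituting and matching coefficients of each power of x gives A0 = 5/32, A1 = 3/16, A2 = 1/12, so f_p = x^3/12 + 3*x^2/16 + 5*x/32.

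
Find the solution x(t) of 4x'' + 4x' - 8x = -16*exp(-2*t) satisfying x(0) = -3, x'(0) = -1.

Divide through by 4: x'' + x' - 2x = -4*exp(-2*t).
Characteristic equation r² + r - 2 = 0 factors as (r - 1)(r + 2) = 0, so r = 1, -2.
Hence x_h = C1*exp(t) + C2*exp(-2*t).
Since exp(-2*t) solves the homogeneous equation (r = -2 is a root of multiplicity 1), multiply the trial by t. Try x_p = A*t*exp(-2*t). Substituting into the equation and dividing by exp(-2*t) gives A = 4/3, so x_p = 4*t*exp(-2*t)/3.
General solution: x = C1*exp(t) + C2*exp(-2*t) + 4*t*exp(-2*t)/3.
Apply the initial conditions: x(0) = C1 + C2 = -3 and x'(0) = 4/3 + C1 - 2*C2 = -1. Solving gives C1 = -25/9, C2 = -2/9.

x = -25*exp(t)/9 - 2*exp(-2*t)/9 + 4*t*exp(-2*t)/3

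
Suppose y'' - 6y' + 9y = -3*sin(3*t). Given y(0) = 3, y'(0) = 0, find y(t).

y = -cos(3*t)/6 + 19*exp(3*t)/6 - 19*t*exp(3*t)/2

Characteristic equation r² - 6r + 9 = 0 has discriminant (-6)² - 4·(9) = 0, so r = 3 is a repeated root.
Hence y_h = (C1 + C2*t)*exp(3*t).
Try y_p = A*cos(3*t) + B*sin(3*t). Substituting and equating the coefficients of cos(3t) and sin(3t) gives A = -1/6, B = 0, so y_p = -cos(3*t)/6.
General solution: y = -cos(3*t)/6 + C1*exp(3*t) + C2*t*exp(3*t).
Apply the initial conditions: y(0) = -1/6 + C1 = 3 and y'(0) = C2 + 3*C1 = 0. Solving gives C1 = 19/6, C2 = -19/2.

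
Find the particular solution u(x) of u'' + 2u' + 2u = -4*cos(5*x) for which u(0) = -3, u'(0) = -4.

Characteristic equation r² + 2r + 2 = 0 has discriminant (2)² - 4·(2) = -4 < 0, so r = -1 ± i.
Hence u_h = C1*cos(x)*exp(-x) + C2*exp(-x)*sin(x).
Try u_p = A*cos(5*x) + B*sin(5*x). Substituting and equating the coefficients of cos(5x) and sin(5x) gives A = 92/629, B = -40/629, so u_p = -40*sin(5*x)/629 + 92*cos(5*x)/629.
General solution: u = -40*sin(5*x)/629 + 92*cos(5*x)/629 + C1*cos(x)*exp(-x) + C2*exp(-x)*sin(x).
Apply the initial conditions: u(0) = 92/629 + C1 = -3 and u'(0) = -200/629 + C2 - C1 = -4. Solving gives C1 = -1979/629, C2 = -4295/629.

u = -40*sin(5*x)/629 + 92*cos(5*x)/629 - 4295*exp(-x)*sin(x)/629 - 1979*cos(x)*exp(-x)/629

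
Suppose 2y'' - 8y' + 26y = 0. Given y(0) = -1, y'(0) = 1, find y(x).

Divide through by 2: y'' - 4y' + 13y = 0.
Characteristic equation r² - 4r + 13 = 0 has discriminant (-4)² - 4·(13) = -36 < 0, so r = 2 ± 3i.
Hence y_h = C1*cos(3*x)*exp(2*x) + C2*exp(2*x)*sin(3*x).
Apply the initial conditions: y(0) = C1 = -1 and y'(0) = 2*C1 + 3*C2 = 1. Solving gives C1 = -1, C2 = 1.

y = exp(2*x)*sin(3*x) - cos(3*x)*exp(2*x)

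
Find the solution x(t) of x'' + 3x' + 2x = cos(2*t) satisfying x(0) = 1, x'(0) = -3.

x = -6*exp(-t)/5 - cos(2*t)/20 + 3*sin(2*t)/20 + 9*exp(-2*t)/4

Characteristic equation r² + 3r + 2 = 0 factors as (r + 2)(r + 1) = 0, so r = -2, -1.
Hence x_h = C1*exp(-2*t) + C2*exp(-t).
Try x_p = A*cos(2*t) + B*sin(2*t). Substituting and equating the coefficients of cos(2t) and sin(2t) gives A = -1/20, B = 3/20, so x_p = -cos(2*t)/20 + 3*sin(2*t)/20.
General solution: x = -cos(2*t)/20 + 3*sin(2*t)/20 + C1*exp(-2*t) + C2*exp(-t).
Apply the initial conditions: x(0) = -1/20 + C1 + C2 = 1 and x'(0) = 3/10 - C2 - 2*C1 = -3. Solving gives C1 = 9/4, C2 = -6/5.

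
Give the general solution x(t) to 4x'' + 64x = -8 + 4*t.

x = -1/8 + t/16 + C1*cos(4*t) + C2*sin(4*t)

Divide through by 4: x'' + 16x = -2 + t.
Characteristic equation r² + 16 = 0 has discriminant (0)² - 4·(16) = -64 < 0, so r = ± 4i.
Hence x_h = C1*cos(4*t) + C2*sin(4*t).
For the particular solution try x_p = A0 + A1*t. Substituting and matching coefficients of each power of t gives A0 = -1/8, A1 = 1/16, so x_p = -1/8 + t/16.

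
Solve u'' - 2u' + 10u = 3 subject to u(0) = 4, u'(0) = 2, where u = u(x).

u = 3/10 - 17*exp(x)*sin(3*x)/30 + 37*cos(3*x)*exp(x)/10

Characteristic equation r² - 2r + 10 = 0 has discriminant (-2)² - 4·(10) = -36 < 0, so r = 1 ± 3i.
Hence u_h = C1*cos(3*x)*exp(x) + C2*exp(x)*sin(3*x).
For the particular solution try u_p = A0. Substituting and matching coefficients of each power of x gives A0 = 3/10, so u_p = 3/10.
General solution: u = 3/10 + C1*cos(3*x)*exp(x) + C2*exp(x)*sin(3*x).
Apply the initial conditions: u(0) = 3/10 + C1 = 4 and u'(0) = C1 + 3*C2 = 2. Solving gives C1 = 37/10, C2 = -17/30.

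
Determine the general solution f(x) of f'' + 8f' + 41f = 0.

Characteristic equation r² + 8r + 41 = 0 has discriminant (8)² - 4·(41) = -100 < 0, so r = -4 ± 5i.
Hence f_h = C1*cos(5*x)*exp(-4*x) + C2*exp(-4*x)*sin(5*x).

f = C1*cos(5*x)*exp(-4*x) + C2*exp(-4*x)*sin(5*x)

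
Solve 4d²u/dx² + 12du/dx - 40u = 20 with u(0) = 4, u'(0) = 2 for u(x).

Divide through by 4: u'' + 3u' - 10u = 5.
Characteristic equation r² + 3r - 10 = 0 factors as (r + 5)(r - 2) = 0, so r = -5, 2.
Hence u_h = C1*exp(-5*x) + C2*exp(2*x).
For the particular solution try u_p = A0. Substituting and matching coefficients of each power of x gives A0 = -1/2, so u_p = -1/2.
General solution: u = -1/2 + C1*exp(-5*x) + C2*exp(2*x).
Apply the initial conditions: u(0) = -1/2 + C1 + C2 = 4 and u'(0) = -5*C1 + 2*C2 = 2. Solving gives C1 = 1, C2 = 7/2.

u = -1/2 + 7*exp(2*x)/2 + exp(-5*x)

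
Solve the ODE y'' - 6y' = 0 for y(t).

y = C2 + C1*exp(6*t)

Characteristic equation r² - 6r = 0 factors as (r - 6)r = 0, so r = 6, 0.
Hence y_h = C1*exp(6*t) + C2.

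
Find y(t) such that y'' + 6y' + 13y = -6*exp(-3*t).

y = -3*exp(-3*t)/2 + C1*cos(2*t)*exp(-3*t) + C2*exp(-3*t)*sin(2*t)

Characteristic equation r² + 6r + 13 = 0 has discriminant (6)² - 4·(13) = -16 < 0, so r = -3 ± 2i.
Hence y_h = C1*cos(2*t)*exp(-3*t) + C2*exp(-3*t)*sin(2*t).
Try y_p = A*exp(-3*t). Substituting into the equation and dividing by exp(-3*t) gives A = -3/2, so y_p = -3*exp(-3*t)/2.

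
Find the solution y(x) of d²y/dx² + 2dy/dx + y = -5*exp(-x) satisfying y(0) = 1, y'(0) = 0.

Characteristic equation r² + 2r + 1 = 0 has discriminant (2)² - 4·(1) = 0, so r = -1 is a repeated root.
Hence y_h = (C1 + C2*x)*exp(-x).
Since exp(-x) solves the homogeneous equation (r = -1 is a root of multiplicity 2), multiply the trial by x^2. Try y_p = A*x^2*exp(-x). Substituting into the equation and dividing by exp(-x) gives A = -5/2, so y_p = -5*x^2*exp(-x)/2.
General solution: y = C1*exp(-x) - 5*x^2*exp(-x)/2 + C2*x*exp(-x).
Apply the initial conditions: y(0) = C1 = 1 and y'(0) = C2 - C1 = 0. Solving gives C1 = 1, C2 = 1.

y = x*exp(-x) - 5*x**2*exp(-x)/2 + exp(-x)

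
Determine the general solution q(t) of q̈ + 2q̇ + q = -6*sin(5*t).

Characteristic equation r² + 2r + 1 = 0 has discriminant (2)² - 4·(1) = 0, so r = -1 is a repeated root.
Hence q_h = (C1 + C2*t)*exp(-t).
Try q_p = A*cos(5*t) + B*sin(5*t). Substituting and equating the coefficients of cos(5t) and sin(5t) gives A = 15/169, B = 36/169, so q_p = 15*cos(5*t)/169 + 36*sin(5*t)/169.

q = 15*cos(5*t)/169 + 36*sin(5*t)/169 + C1*exp(-t) + C2*t*exp(-t)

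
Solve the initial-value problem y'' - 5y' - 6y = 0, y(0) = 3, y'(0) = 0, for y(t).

Characteristic equation r² - 5r - 6 = 0 factors as (r + 1)(r - 6) = 0, so r = -1, 6.
Hence y_h = C1*exp(-t) + C2*exp(6*t).
Apply the initial conditions: y(0) = C1 + C2 = 3 and y'(0) = -C1 + 6*C2 = 0. Solving gives C1 = 18/7, C2 = 3/7.

y = 3*exp(6*t)/7 + 18*exp(-t)/7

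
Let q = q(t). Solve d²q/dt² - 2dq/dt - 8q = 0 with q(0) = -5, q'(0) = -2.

q = -3*exp(-2*t) - 2*exp(4*t)

Characteristic equation r² - 2r - 8 = 0 factors as (r - 4)(r + 2) = 0, so r = 4, -2.
Hence q_h = C1*exp(4*t) + C2*exp(-2*t).
Apply the initial conditions: q(0) = C1 + C2 = -5 and q'(0) = -2*C2 + 4*C1 = -2. Solving gives C1 = -2, C2 = -3.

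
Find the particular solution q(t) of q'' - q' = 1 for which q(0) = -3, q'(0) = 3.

Characteristic equation r² - r = 0 factors as (r - 1)r = 0, so r = 1, 0.
Hence q_h = C1*exp(t) + C2.
Since 0 is a characteristic root (multiplicity 1), multiply the polynomial trial by t: try q_p = A0*t. Substituting and matching coefficients of each power of t gives A0 = -1, so q_p = -t.
General solution: q = C2 - t + C1*exp(t).
Apply the initial conditions: q(0) = C1 + C2 = -3 and q'(0) = -1 + C1 = 3. Solving gives C1 = 4, C2 = -7.

q = -7 - t + 4*exp(t)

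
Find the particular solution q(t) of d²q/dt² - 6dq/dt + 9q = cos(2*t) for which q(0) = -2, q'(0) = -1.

Characteristic equation r² - 6r + 9 = 0 has discriminant (-6)² - 4·(9) = 0, so r = 3 is a repeated root.
Hence q_h = (C1 + C2*t)*exp(3*t).
Try q_p = A*cos(2*t) + B*sin(2*t). Substituting and equating the coefficients of cos(2t) and sin(2t) gives A = 5/169, B = -12/169, so q_p = -12*sin(2*t)/169 + 5*cos(2*t)/169.
General solution: q = -12*sin(2*t)/169 + 5*cos(2*t)/169 + C1*exp(3*t) + C2*t*exp(3*t).
Apply the initial conditions: q(0) = 5/169 + C1 = -2 and q'(0) = -24/169 + C2 + 3*C1 = -1. Solving gives C1 = -343/169, C2 = 68/13.

q = -343*exp(3*t)/169 - 12*sin(2*t)/169 + 5*cos(2*t)/169 + 68*t*exp(3*t)/13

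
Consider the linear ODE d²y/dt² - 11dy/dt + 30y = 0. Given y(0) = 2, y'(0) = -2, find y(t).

Characteristic equation r² - 11r + 30 = 0 factors as (r - 6)(r - 5) = 0, so r = 6, 5.
Hence y_h = C1*exp(6*t) + C2*exp(5*t).
Apply the initial conditions: y(0) = C1 + C2 = 2 and y'(0) = 5*C2 + 6*C1 = -2. Solving gives C1 = -12, C2 = 14.

y = -12*exp(6*t) + 14*exp(5*t)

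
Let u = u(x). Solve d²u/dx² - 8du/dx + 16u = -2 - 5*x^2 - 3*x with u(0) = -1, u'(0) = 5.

Characteristic equation r² - 8r + 16 = 0 has discriminant (-8)² - 4·(16) = 0, so r = 4 is a repeated root.
Hence u_h = (C1 + C2*x)*exp(4*x).
For the particular solution try u_p = A0 + A1*x + A2*x^2. Substituting and matching coefficients of each power of x gives A0 = -43/128, A1 = -1/2, A2 = -5/16, so u_p = -43/128 - 5*x^2/16 - x/2.
General solution: u = -43/128 - 5*x^2/16 - x/2 + C1*exp(4*x) + C2*x*exp(4*x).
Apply the initial conditions: u(0) = -43/128 + C1 = -1 and u'(0) = -1/2 + C2 + 4*C1 = 5. Solving gives C1 = -85/128, C2 = 261/32.

u = -43/128 - 85*exp(4*x)/128 - 5*x**2/16 - x/2 + 261*x*exp(4*x)/32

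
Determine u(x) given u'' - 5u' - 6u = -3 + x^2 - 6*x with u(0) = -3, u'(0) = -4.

u = -67/108 - 827*exp(6*x)/756 - 9*exp(-x)/7 - x**2/6 + 23*x/18

Characteristic equation r² - 5r - 6 = 0 factors as (r + 1)(r - 6) = 0, so r = -1, 6.
Hence u_h = C1*exp(-x) + C2*exp(6*x).
For the particular solution try u_p = A0 + A1*x + A2*x^2. Substituting and matching coefficients of each power of x gives A0 = -67/108, A1 = 23/18, A2 = -1/6, so u_p = -67/108 - x^2/6 + 23*x/18.
General solution: u = -67/108 - x^2/6 + 23*x/18 + C1*exp(-x) + C2*exp(6*x).
Apply the initial conditions: u(0) = -67/108 + C1 + C2 = -3 and u'(0) = 23/18 - C1 + 6*C2 = -4. Solving gives C1 = -9/7, C2 = -827/756.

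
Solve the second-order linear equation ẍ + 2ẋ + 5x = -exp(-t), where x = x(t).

Characteristic equation r² + 2r + 5 = 0 has discriminant (2)² - 4·(5) = -16 < 0, so r = -1 ± 2i.
Hence x_h = C1*cos(2*t)*exp(-t) + C2*exp(-t)*sin(2*t).
Try x_p = A*exp(-t). Substituting into the equation and dividing by exp(-t) gives A = -1/4, so x_p = -exp(-t)/4.

x = -exp(-t)/4 + C1*cos(2*t)*exp(-t) + C2*exp(-t)*sin(2*t)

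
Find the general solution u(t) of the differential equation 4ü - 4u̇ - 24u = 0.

Divide through by 4: u'' - u' - 6u = 0.
Characteristic equation r² - r - 6 = 0 factors as (r + 2)(r - 3) = 0, so r = -2, 3.
Hence u_h = C1*exp(-2*t) + C2*exp(3*t).

u = C1*exp(-2*t) + C2*exp(3*t)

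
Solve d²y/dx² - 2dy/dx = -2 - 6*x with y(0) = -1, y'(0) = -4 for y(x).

y = 9/4 - 13*exp(2*x)/4 + 3*x**2/2 + 5*x/2

Characteristic equation r² - 2r = 0 factors as (r - 2)r = 0, so r = 2, 0.
Hence y_h = C1*exp(2*x) + C2.
Since 0 is a characteristic root (multiplicity 1), multiply the polynomial trial by x: try y_p = x*(A0 + A1*x). Substituting and matching coefficients of each power of x gives A0 = 5/2, A1 = 3/2, so y_p = 3*x^2/2 + 5*x/2.
General solution: y = C2 + 3*x^2/2 + 5*x/2 + C1*exp(2*x).
Apply the initial conditions: y(0) = C1 + C2 = -1 and y'(0) = 5/2 + 2*C1 = -4. Solving gives C1 = -13/4, C2 = 9/4.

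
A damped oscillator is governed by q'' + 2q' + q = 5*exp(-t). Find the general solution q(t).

Characteristic equation r² + 2r + 1 = 0 has discriminant (2)² - 4·(1) = 0, so r = -1 is a repeated root.
Hence q_h = (C1 + C2*t)*exp(-t).
Since exp(-t) solves the homogeneous equation (r = -1 is a root of multiplicity 2), multiply the trial by t^2. Try q_p = A*t^2*exp(-t). Substituting into the equation and dividing by exp(-t) gives A = 5/2, so q_p = 5*t^2*exp(-t)/2.

q = C1*exp(-t) + 5*t**2*exp(-t)/2 + C2*t*exp(-t)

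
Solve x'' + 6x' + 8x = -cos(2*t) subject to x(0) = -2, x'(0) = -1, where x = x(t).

Characteristic equation r² + 6r + 8 = 0 factors as (r + 4)(r + 2) = 0, so r = -4, -2.
Hence x_h = C1*exp(-4*t) + C2*exp(-2*t).
Try x_p = A*cos(2*t) + B*sin(2*t). Substituting and equating the coefficients of cos(2t) and sin(2t) gives A = -1/40, B = -3/40, so x_p = -3*sin(2*t)/40 - cos(2*t)/40.
General solution: x = -3*sin(2*t)/40 - cos(2*t)/40 + C1*exp(-4*t) + C2*exp(-2*t).
Apply the initial conditions: x(0) = -1/40 + C1 + C2 = -2 and x'(0) = -3/20 - 4*C1 - 2*C2 = -1. Solving gives C1 = 12/5, C2 = -35/8.

x = -35*exp(-2*t)/8 - 3*sin(2*t)/40 - cos(2*t)/40 + 12*exp(-4*t)/5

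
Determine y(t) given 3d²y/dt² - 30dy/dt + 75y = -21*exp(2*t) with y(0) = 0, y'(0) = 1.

y = -7*exp(2*t)/9 + 7*exp(5*t)/9 - 4*t*exp(5*t)/3

Divide through by 3: y'' - 10y' + 25y = -7*exp(2*t).
Characteristic equation r² - 10r + 25 = 0 has discriminant (-10)² - 4·(25) = 0, so r = 5 is a repeated root.
Hence y_h = (C1 + C2*t)*exp(5*t).
Try y_p = A*exp(2*t). Substituting into the equation and dividing by exp(2*t) gives A = -7/9, so y_p = -7*exp(2*t)/9.
General solution: y = -7*exp(2*t)/9 + C1*exp(5*t) + C2*t*exp(5*t).
Apply the initial conditions: y(0) = -7/9 + C1 = 0 and y'(0) = -14/9 + C2 + 5*C1 = 1. Solving gives C1 = 7/9, C2 = -4/3.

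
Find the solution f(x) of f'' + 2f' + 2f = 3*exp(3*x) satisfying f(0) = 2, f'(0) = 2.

Characteristic equation r² + 2r + 2 = 0 has discriminant (2)² - 4·(2) = -4 < 0, so r = -1 ± i.
Hence f_h = C1*cos(x)*exp(-x) + C2*exp(-x)*sin(x).
Try f_p = A*exp(3*x). Substituting into the equation and dividing by exp(3*x) gives A = 3/17, so f_p = 3*exp(3*x)/17.
General solution: f = 3*exp(3*x)/17 + C1*cos(x)*exp(-x) + C2*exp(-x)*sin(x).
Apply the initial conditions: f(0) = 3/17 + C1 = 2 and f'(0) = 9/17 + C2 - C1 = 2. Solving gives C1 = 31/17, C2 = 56/17.

f = 3*exp(3*x)/17 + 31*cos(x)*exp(-x)/17 + 56*exp(-x)*sin(x)/17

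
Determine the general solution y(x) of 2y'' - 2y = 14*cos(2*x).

y = -7*cos(2*x)/5 + C1*exp(-x) + C2*exp(x)

Divide through by 2: y'' - y = 7*cos(2*x).
Characteristic equation r² - 1 = 0 factors as (r + 1)(r - 1) = 0, so r = -1, 1.
Hence y_h = C1*exp(-x) + C2*exp(x).
Try y_p = A*cos(2*x) + B*sin(2*x). Substituting and equating the coefficients of cos(2x) and sin(2x) gives A = -7/5, B = 0, so y_p = -7*cos(2*x)/5.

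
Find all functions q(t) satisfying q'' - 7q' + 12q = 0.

q = C1*exp(4*t) + C2*exp(3*t)

Characteristic equation r² - 7r + 12 = 0 factors as (r - 4)(r - 3) = 0, so r = 4, 3.
Hence q_h = C1*exp(4*t) + C2*exp(3*t).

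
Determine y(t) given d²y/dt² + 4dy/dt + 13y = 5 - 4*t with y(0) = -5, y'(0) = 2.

y = 81/169 - 4*t/13 - 1462*exp(-2*t)*sin(3*t)/507 - 926*cos(3*t)*exp(-2*t)/169

Characteristic equation r² + 4r + 13 = 0 has discriminant (4)² - 4·(13) = -36 < 0, so r = -2 ± 3i.
Hence y_h = C1*cos(3*t)*exp(-2*t) + C2*exp(-2*t)*sin(3*t).
For the particular solution try y_p = A0 + A1*t. Substituting and matching coefficients of each power of t gives A0 = 81/169, A1 = -4/13, so y_p = 81/169 - 4*t/13.
General solution: y = 81/169 - 4*t/13 + C1*cos(3*t)*exp(-2*t) + C2*exp(-2*t)*sin(3*t).
Apply the initial conditions: y(0) = 81/169 + C1 = -5 and y'(0) = -4/13 - 2*C1 + 3*C2 = 2. Solving gives C1 = -926/169, C2 = -1462/507.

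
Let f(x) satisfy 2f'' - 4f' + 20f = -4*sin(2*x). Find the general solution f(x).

f = -3*sin(2*x)/13 - 2*cos(2*x)/13 + C1*cos(3*x)*exp(x) + C2*exp(x)*sin(3*x)

Divide through by 2: f'' - 2f' + 10f = -2*sin(2*x).
Characteristic equation r² - 2r + 10 = 0 has discriminant (-2)² - 4·(10) = -36 < 0, so r = 1 ± 3i.
Hence f_h = C1*cos(3*x)*exp(x) + C2*exp(x)*sin(3*x).
Try f_p = A*cos(2*x) + B*sin(2*x). Substituting and equating the coefficients of cos(2x) and sin(2x) gives A = -2/13, B = -3/13, so f_p = -3*sin(2*x)/13 - 2*cos(2*x)/13.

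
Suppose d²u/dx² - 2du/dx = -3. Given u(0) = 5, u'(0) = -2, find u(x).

u = 27/4 - 7*exp(2*x)/4 + 3*x/2

Characteristic equation r² - 2r = 0 factors as (r - 2)r = 0, so r = 2, 0.
Hence u_h = C1*exp(2*x) + C2.
Since 1 solves the homogeneous equation (r = 0 is a root of multiplicity 1), multiply the trial by x. Try u_p = A*x. Substituting into the equation and dividing by 1 gives A = 3/2, so u_p = 3*x/2.
General solution: u = C2 + 3*x/2 + C1*exp(2*x).
Apply the initial conditions: u(0) = C1 + C2 = 5 and u'(0) = 3/2 + 2*C1 = -2. Solving gives C1 = -7/4, C2 = 27/4.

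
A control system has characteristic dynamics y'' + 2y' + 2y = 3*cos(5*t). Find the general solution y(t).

Characteristic equation r² + 2r + 2 = 0 has discriminant (2)² - 4·(2) = -4 < 0, so r = -1 ± i.
Hence y_h = C1*cos(t)*exp(-t) + C2*exp(-t)*sin(t).
Try y_p = A*cos(5*t) + B*sin(5*t). Substituting and equating the coefficients of cos(5t) and sin(5t) gives A = -69/629, B = 30/629, so y_p = -69*cos(5*t)/629 + 30*sin(5*t)/629.

y = -69*cos(5*t)/629 + 30*sin(5*t)/629 + C1*cos(t)*exp(-t) + C2*exp(-t)*sin(t)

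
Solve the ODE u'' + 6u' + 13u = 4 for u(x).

Characteristic equation r² + 6r + 13 = 0 has discriminant (6)² - 4·(13) = -16 < 0, so r = -3 ± 2i.
Hence u_h = C1*cos(2*x)*exp(-3*x) + C2*exp(-3*x)*sin(2*x).
For the particular solution try u_p = A0. Substituting and matching coefficients of each power of x gives A0 = 4/13, so u_p = 4/13.

u = 4/13 + C1*cos(2*x)*exp(-3*x) + C2*exp(-3*x)*sin(2*x)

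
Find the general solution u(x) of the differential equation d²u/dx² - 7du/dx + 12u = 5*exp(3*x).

Characteristic equation r² - 7r + 12 = 0 factors as (r - 4)(r - 3) = 0, so r = 4, 3.
Hence u_h = C1*exp(4*x) + C2*exp(3*x).
Since exp(3*x) solves the homogeneous equation (r = 3 is a root of multiplicity 1), multiply the trial by x. Try u_p = A*x*exp(3*x). Substituting into the equation and dividing by exp(3*x) gives A = -5, so u_p = -5*x*exp(3*x).

u = C1*exp(4*x) + C2*exp(3*x) - 5*x*exp(3*x)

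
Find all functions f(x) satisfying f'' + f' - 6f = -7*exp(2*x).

Characteristic equation r² + r - 6 = 0 factors as (r - 2)(r + 3) = 0, so r = 2, -3.
Hence f_h = C1*exp(2*x) + C2*exp(-3*x).
Since exp(2*x) solves the homogeneous equation (r = 2 is a root of multiplicity 1), multiply the trial by x. Try f_p = A*x*exp(2*x). Substituting into the equation and dividing by exp(2*x) gives A = -7/5, so f_p = -7*x*exp(2*x)/5.

f = C1*exp(2*x) + C2*exp(-3*x) - 7*x*exp(2*x)/5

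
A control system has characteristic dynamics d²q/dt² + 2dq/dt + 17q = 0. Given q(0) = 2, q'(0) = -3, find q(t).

Characteristic equation r² + 2r + 17 = 0 has discriminant (2)² - 4·(17) = -64 < 0, so r = -1 ± 4i.
Hence q_h = C1*cos(4*t)*exp(-t) + C2*exp(-t)*sin(4*t).
Apply the initial conditions: q(0) = C1 = 2 and q'(0) = -C1 + 4*C2 = -3. Solving gives C1 = 2, C2 = -1/4.

q = 2*cos(4*t)*exp(-t) - exp(-t)*sin(4*t)/4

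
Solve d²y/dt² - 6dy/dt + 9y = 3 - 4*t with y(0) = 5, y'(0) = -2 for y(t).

Characteristic equation r² - 6r + 9 = 0 has discriminant (-6)² - 4·(9) = 0, so r = 3 is a repeated root.
Hence y_h = (C1 + C2*t)*exp(3*t).
For the particular solution try y_p = A0 + A1*t. Substituting and matching coefficients of each power of t gives A0 = 1/27, A1 = -4/9, so y_p = 1/27 - 4*t/9.
General solution: y = 1/27 - 4*t/9 + C1*exp(3*t) + C2*t*exp(3*t).
Apply the initial conditions: y(0) = 1/27 + C1 = 5 and y'(0) = -4/9 + C2 + 3*C1 = -2. Solving gives C1 = 134/27, C2 = -148/9.

y = 1/27 - 4*t/9 + 134*exp(3*t)/27 - 148*t*exp(3*t)/9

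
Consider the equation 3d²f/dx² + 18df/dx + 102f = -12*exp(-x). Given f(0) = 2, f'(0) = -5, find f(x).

f = -4*exp(-x)/29 + 37*exp(-3*x)*sin(5*x)/145 + 62*cos(5*x)*exp(-3*x)/29

Divide through by 3: f'' + 6f' + 34f = -4*exp(-x).
Characteristic equation r² + 6r + 34 = 0 has discriminant (6)² - 4·(34) = -100 < 0, so r = -3 ± 5i.
Hence f_h = C1*cos(5*x)*exp(-3*x) + C2*exp(-3*x)*sin(5*x).
Try f_p = A*exp(-x). Substituting into the equation and dividing by exp(-x) gives A = -4/29, so f_p = -4*exp(-x)/29.
General solution: f = -4*exp(-x)/29 + C1*cos(5*x)*exp(-3*x) + C2*exp(-3*x)*sin(5*x).
Apply the initial conditions: f(0) = -4/29 + C1 = 2 and f'(0) = 4/29 - 3*C1 + 5*C2 = -5. Solving gives C1 = 62/29, C2 = 37/145.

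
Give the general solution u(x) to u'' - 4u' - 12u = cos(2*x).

Characteristic equation r² - 4r - 12 = 0 factors as (r + 2)(r - 6) = 0, so r = -2, 6.
Hence u_h = C1*exp(-2*x) + C2*exp(6*x).
Try u_p = A*cos(2*x) + B*sin(2*x). Substituting and equating the coefficients of cos(2x) and sin(2x) gives A = -1/20, B = -1/40, so u_p = -cos(2*x)/20 - sin(2*x)/40.

u = -cos(2*x)/20 - sin(2*x)/40 + C1*exp(-2*x) + C2*exp(6*x)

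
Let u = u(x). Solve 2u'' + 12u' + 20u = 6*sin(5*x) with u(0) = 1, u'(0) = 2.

Divide through by 2: u'' + 6u' + 10u = 3*sin(5*x).
Characteristic equation r² + 6r + 10 = 0 has discriminant (6)² - 4·(10) = -4 < 0, so r = -3 ± i.
Hence u_h = C1*cos(x)*exp(-3*x) + C2*exp(-3*x)*sin(x).
Try u_p = A*cos(5*x) + B*sin(5*x). Substituting and equating the coefficients of cos(5x) and sin(5x) gives A = -2/25, B = -1/25, so u_p = -2*cos(5*x)/25 - sin(5*x)/25.
General solution: u = -2*cos(5*x)/25 - sin(5*x)/25 + C1*cos(x)*exp(-3*x) + C2*exp(-3*x)*sin(x).
Apply the initial conditions: u(0) = -2/25 + C1 = 1 and u'(0) = -1/5 + C2 - 3*C1 = 2. Solving gives C1 = 27/25, C2 = 136/25.

u = -2*cos(5*x)/25 - sin(5*x)/25 + 27*cos(x)*exp(-3*x)/25 + 136*exp(-3*x)*sin(x)/25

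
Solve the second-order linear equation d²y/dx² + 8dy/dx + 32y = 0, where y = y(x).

Characteristic equation r² + 8r + 32 = 0 has discriminant (8)² - 4·(32) = -64 < 0, so r = -4 ± 4i.
Hence y_h = C1*cos(4*x)*exp(-4*x) + C2*exp(-4*x)*sin(4*x).

y = C1*cos(4*x)*exp(-4*x) + C2*exp(-4*x)*sin(4*x)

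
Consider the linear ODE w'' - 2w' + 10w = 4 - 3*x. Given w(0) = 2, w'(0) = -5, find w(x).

w = 17/50 - 3*x/10 - 53*exp(x)*sin(3*x)/25 + 83*cos(3*x)*exp(x)/50

Characteristic equation r² - 2r + 10 = 0 has discriminant (-2)² - 4·(10) = -36 < 0, so r = 1 ± 3i.
Hence w_h = C1*cos(3*x)*exp(x) + C2*exp(x)*sin(3*x).
For the particular solution try w_p = A0 + A1*x. Substituting and matching coefficients of each power of x gives A0 = 17/50, A1 = -3/10, so w_p = 17/50 - 3*x/10.
General solution: w = 17/50 - 3*x/10 + C1*cos(3*x)*exp(x) + C2*exp(x)*sin(3*x).
Apply the initial conditions: w(0) = 17/50 + C1 = 2 and w'(0) = -3/10 + C1 + 3*C2 = -5. Solving gives C1 = 83/50, C2 = -53/25.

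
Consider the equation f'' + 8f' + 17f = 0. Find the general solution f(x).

f = C1*cos(x)*exp(-4*x) + C2*exp(-4*x)*sin(x)

Characteristic equation r² + 8r + 17 = 0 has discriminant (8)² - 4·(17) = -4 < 0, so r = -4 ± i.
Hence f_h = C1*cos(x)*exp(-4*x) + C2*exp(-4*x)*sin(x).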